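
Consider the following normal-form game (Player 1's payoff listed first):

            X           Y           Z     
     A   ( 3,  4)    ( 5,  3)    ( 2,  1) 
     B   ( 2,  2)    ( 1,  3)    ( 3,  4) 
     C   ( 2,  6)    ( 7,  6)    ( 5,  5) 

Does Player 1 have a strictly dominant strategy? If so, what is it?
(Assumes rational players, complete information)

No strictly dominant strategy exists for Player 1

Work:
A strategy strictly dominates another if it gives a strictly higher payoff against every opponent action. Compare each pair of P1's strategies column-by-column:
  A vs B: [3 vs 2, 5 vs 1, 2 vs 3] → A does not strictly dominate B (column Z: 2 ≤ 3)
  A vs C: [3 vs 2, 5 vs 7, 2 vs 5] → A does not strictly dominate C (column Y: 5 ≤ 7)
  B vs A: [2 vs 3, 1 vs 5, 3 vs 2] → B does not strictly dominate A (column X: 2 ≤ 3)
  B vs C: [2 vs 2, 1 vs 7, 3 vs 5] → B does not strictly dominate C (column X: 2 ≤ 2)
  C vs A: [2 vs 3, 7 vs 5, 5 vs 2] → C does not strictly dominate A (column X: 2 ≤ 3)
  C vs B: [2 vs 2, 7 vs 1, 5 vs 3] → C does not strictly dominate B (column X: 2 ≤ 2)
No single strategy strictly dominates all others → no strictly dominant strategy.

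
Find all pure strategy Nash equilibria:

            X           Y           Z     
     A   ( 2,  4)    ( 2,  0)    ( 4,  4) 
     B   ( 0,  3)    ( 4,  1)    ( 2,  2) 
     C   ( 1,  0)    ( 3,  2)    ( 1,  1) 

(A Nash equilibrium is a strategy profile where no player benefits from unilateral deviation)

Nash equilibrium: (A, X), (A, Z)

Work:
Best responses:
  P1 vs X: payoffs [2, 0, 1] → best response A (payoff 2)
  P1 vs Y: payoffs [2, 4, 3] → best response B (payoff 4)
  P1 vs Z: payoffs [4, 2, 1] → best response A (payoff 4)
  P2 vs A: payoffs [4, 0, 4] → best response X/Z (payoff 4)
  P2 vs B: payoffs [3, 1, 2] → best response X (payoff 3)
  P2 vs C: payoffs [0, 2, 1] → best response Y (payoff 2)
Mutual best responses: (A,X), (A,Z) → Nash equilibria.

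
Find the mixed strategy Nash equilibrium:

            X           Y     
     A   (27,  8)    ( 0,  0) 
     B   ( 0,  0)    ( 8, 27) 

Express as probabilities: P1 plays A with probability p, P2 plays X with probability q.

p = 0.7714, q = 0.2286

Work:
Find probabilities that make opponent indifferent:
P2 chooses q to make P1 indifferent between A and B
P1 chooses p to make P2 indifferent between X and Y
Mixed NE: P1 plays (A: 0.7714, B: 0.2286), P2 plays (X: 0.2286, Y: 0.7714)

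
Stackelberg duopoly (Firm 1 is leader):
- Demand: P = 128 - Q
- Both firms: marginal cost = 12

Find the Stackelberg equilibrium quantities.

q₁* (leader) = 58.0, q₂* (follower) = 29.0

Work:
Follower's reaction: q₂ = (a - c - q₁)/2
Leader substitutes: π₁ = q₁·(a - q₁ - (a-c-q₁)/2 - c)
FOC: q₁* = (128 - 12)/2 = 58.00
Then: q₂* = (128 - 12 - 58.0)/2 = 29.00
Leader has first-mover advantage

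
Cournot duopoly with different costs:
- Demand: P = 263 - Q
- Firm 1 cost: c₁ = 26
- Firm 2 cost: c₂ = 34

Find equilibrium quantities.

q₁* = 81.67, q₂* = 73.67

Work:
Reaction: q₁ = (263 - 26 - q₂)/2
Reaction: q₂ = (263 - 34 - q₁)/2
Solve simultaneously:
q₁* = (263 - 2×26 + 34)/3 = 81.67
q₂* = (263 - 2×34 + 26)/3 = 73.67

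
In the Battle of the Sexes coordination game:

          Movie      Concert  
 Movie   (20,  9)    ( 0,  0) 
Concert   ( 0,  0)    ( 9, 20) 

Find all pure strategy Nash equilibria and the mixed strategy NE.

Pure NE: (Movie, Movie) and (Concert, Concert); Mixed NE: p = 0.6897, q = 0.3103

Work:
Check pure NE:
(Movie, Movie): (20, 9) - no unilateral deviation beneficial
(Concert, Concert): (9, 20) - no unilateral deviation beneficial
Mixed NE: P1 plays Movie with p = 0.6897, P2 plays Movie with q = 0.3103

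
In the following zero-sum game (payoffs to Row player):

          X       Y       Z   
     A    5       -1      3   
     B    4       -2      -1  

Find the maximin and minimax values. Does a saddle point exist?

Maximin = -1, Minimax = -1, Saddle: True

Work:
Row minimums: [-1, -2] → maximin = -1
Column maximums: [5, -1, 3] → minimax = -1
Saddle point exists! Game value = -1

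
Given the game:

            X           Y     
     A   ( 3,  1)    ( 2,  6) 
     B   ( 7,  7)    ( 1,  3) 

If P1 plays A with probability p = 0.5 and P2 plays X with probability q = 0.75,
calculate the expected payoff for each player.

E[P1] = 4.125, E[P2] = 4.125

Work:
E[P1] = p·q·π₁(A,X) + p·(1-q)·π₁(A,Y) + (1-p)·q·π₁(B,X) + (1-p)·(1-q)·π₁(B,Y)
= 0.5·0.75·3 + 0.5·0.25·2 + 0.5·0.75·7 + 0.5·0.25·1
= 4.125

E[P2] = 4.125 (similar calculation)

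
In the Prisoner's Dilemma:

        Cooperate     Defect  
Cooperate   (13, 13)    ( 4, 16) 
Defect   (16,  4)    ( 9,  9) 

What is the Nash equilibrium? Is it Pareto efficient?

(Defect, Defect) is NE; not Pareto efficient

Work:
Defect dominates Cooperate for both players:
If P2 cooperates: Defect (16) > Cooperate (13)
If P2 defects: Defect (9) > Cooperate (4)
NE: (Defect, Defect) with payoff (9, 9)
But (Cooperate, Cooperate) = (13, 13) Pareto dominates (9, 9)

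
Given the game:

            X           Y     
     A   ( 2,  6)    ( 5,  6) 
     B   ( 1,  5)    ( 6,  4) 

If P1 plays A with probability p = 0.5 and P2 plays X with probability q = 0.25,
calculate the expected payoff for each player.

E[P1] = 4.5, E[P2] = 5.125

Work:
E[P1] = p·q·π₁(A,X) + p·(1-q)·π₁(A,Y) + (1-p)·q·π₁(B,X) + (1-p)·(1-q)·π₁(B,Y)
= 0.5·0.25·2 + 0.5·0.75·5 + 0.5·0.25·1 + 0.5·0.75·6
= 4.5

E[P2] = 5.125 (similar calculation)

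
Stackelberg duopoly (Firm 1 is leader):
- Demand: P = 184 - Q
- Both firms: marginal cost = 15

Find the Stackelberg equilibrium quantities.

q₁* (leader) = 84.5, q₂* (follower) = 42.25

Work:
Follower's reaction: q₂ = (a - c - q₁)/2
Leader substitutes: π₁ = q₁·(a - q₁ - (a-c-q₁)/2 - c)
FOC: q₁* = (184 - 15)/2 = 84.50
Then: q₂* = (184 - 15 - 84.5)/2 = 42.25
Leader has first-mover advantage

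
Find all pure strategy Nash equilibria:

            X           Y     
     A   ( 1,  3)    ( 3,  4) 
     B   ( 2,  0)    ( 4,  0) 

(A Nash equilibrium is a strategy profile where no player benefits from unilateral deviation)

Nash equilibrium: (B, X), (B, Y)

Work:
Best responses:
  P1 vs X: payoffs [1, 2] → best response B (payoff 2)
  P1 vs Y: payoffs [3, 4] → best response B (payoff 4)
  P2 vs A: payoffs [3, 4] → best response Y (payoff 4)
  P2 vs B: payoffs [0, 0] → best response X/Y (payoff 0)
Mutual best responses: (B,X), (B,Y) → Nash equilibria.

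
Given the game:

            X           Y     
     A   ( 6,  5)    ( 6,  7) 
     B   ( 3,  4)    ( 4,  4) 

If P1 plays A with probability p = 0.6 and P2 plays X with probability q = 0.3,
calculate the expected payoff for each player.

E[P1] = 5.08, E[P2] = 5.44

Work:
E[P1] = p·q·π₁(A,X) + p·(1-q)·π₁(A,Y) + (1-p)·q·π₁(B,X) + (1-p)·(1-q)·π₁(B,Y)
= 0.6·0.3·6 + 0.6·0.7·6 + 0.4·0.3·3 + 0.4·0.7·4
= 5.08

E[P2] = 5.44 (similar calculation)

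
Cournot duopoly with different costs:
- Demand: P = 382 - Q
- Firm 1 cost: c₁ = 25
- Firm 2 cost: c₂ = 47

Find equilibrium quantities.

q₁* = 126.33, q₂* = 104.33

Work:
Reaction: q₁ = (382 - 25 - q₂)/2
Reaction: q₂ = (382 - 47 - q₁)/2
Solve simultaneously:
q₁* = (382 - 2×25 + 47)/3 = 126.33
q₂* = (382 - 2×47 + 25)/3 = 104.33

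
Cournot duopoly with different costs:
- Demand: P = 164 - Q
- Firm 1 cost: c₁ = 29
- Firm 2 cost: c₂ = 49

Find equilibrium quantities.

q₁* = 51.67, q₂* = 31.67

Work:
Reaction: q₁ = (164 - 29 - q₂)/2
Reaction: q₂ = (164 - 49 - q₁)/2
Solve simultaneously:
q₁* = (164 - 2×29 + 49)/3 = 51.67
q₂* = (164 - 2×49 + 29)/3 = 31.67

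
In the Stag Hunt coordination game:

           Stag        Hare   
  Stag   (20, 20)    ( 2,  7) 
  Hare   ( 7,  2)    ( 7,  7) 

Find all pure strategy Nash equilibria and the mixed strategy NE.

Pure NE: (Stag, Stag) and (Hare, Hare); Mixed NE: p = 0.2778, q = 0.2778

Work:
Check pure NE:
(Stag, Stag): (20, 20) - no unilateral deviation beneficial
(Hare, Hare): (7, 7) - no unilateral deviation beneficial
Mixed NE: P1 plays Stag with p = 0.2778, P2 plays Stag with q = 0.2778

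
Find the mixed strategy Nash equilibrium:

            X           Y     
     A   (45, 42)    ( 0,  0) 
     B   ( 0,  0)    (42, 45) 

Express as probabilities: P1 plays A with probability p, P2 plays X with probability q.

p = 0.5172, q = 0.4828

Work:
Find probabilities that make opponent indifferent:
P2 chooses q to make P1 indifferent between A and B
P1 chooses p to make P2 indifferent between X and Y
Mixed NE: P1 plays (A: 0.5172, B: 0.4828), P2 plays (X: 0.4828, Y: 0.5172)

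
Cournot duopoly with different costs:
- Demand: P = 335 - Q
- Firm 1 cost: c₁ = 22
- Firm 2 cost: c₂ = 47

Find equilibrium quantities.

q₁* = 112.67, q₂* = 87.67

Work:
Reaction: q₁ = (335 - 22 - q₂)/2
Reaction: q₂ = (335 - 47 - q₁)/2
Solve simultaneously:
q₁* = (335 - 2×22 + 47)/3 = 112.67
q₂* = (335 - 2×47 + 22)/3 = 87.67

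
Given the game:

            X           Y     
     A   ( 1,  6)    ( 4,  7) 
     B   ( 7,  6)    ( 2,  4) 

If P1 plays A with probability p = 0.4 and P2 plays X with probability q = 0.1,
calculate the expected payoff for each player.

E[P1] = 2.98, E[P2] = 5.28

Work:
E[P1] = p·q·π₁(A,X) + p·(1-q)·π₁(A,Y) + (1-p)·q·π₁(B,X) + (1-p)·(1-q)·π₁(B,Y)
= 0.4·0.1·1 + 0.4·0.9·4 + 0.6·0.1·7 + 0.6·0.9·2
= 2.98

E[P2] = 5.28 (similar calculation)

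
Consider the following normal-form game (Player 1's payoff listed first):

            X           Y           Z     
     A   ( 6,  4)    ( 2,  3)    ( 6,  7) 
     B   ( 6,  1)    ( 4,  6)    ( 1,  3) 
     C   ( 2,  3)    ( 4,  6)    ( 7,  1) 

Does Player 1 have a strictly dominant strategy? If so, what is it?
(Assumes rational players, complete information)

No strictly dominant strategy exists for Player 1

Work:
A strategy strictly dominates another if it gives a strictly higher payoff against every opponent action. Compare each pair of P1's strategies column-by-column:
  A vs B: [6 vs 6, 2 vs 4, 6 vs 1] → A does not strictly dominate B (column X: 6 ≤ 6)
  A vs C: [6 vs 2, 2 vs 4, 6 vs 7] → A does not strictly dominate C (column Y: 2 ≤ 4)
  B vs A: [6 vs 6, 4 vs 2, 1 vs 6] → B does not strictly dominate A (column X: 6 ≤ 6)
  B vs C: [6 vs 2, 4 vs 4, 1 vs 7] → B does not strictly dominate C (column Y: 4 ≤ 4)
  C vs A: [2 vs 6, 4 vs 2, 7 vs 6] → C does not strictly dominate A (column X: 2 ≤ 6)
  C vs B: [2 vs 6, 4 vs 4, 7 vs 1] → C does not strictly dominate B (column X: 2 ≤ 6)
No single strategy strictly dominates all others → no strictly dominant strategy.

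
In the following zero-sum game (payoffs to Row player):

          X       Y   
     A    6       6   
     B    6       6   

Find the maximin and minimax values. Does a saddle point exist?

Maximin = 6, Minimax = 6, Saddle: True

Work:
Row minimums: [6, 6] → maximin = 6
Column maximums: [6, 6] → minimax = 6
Saddle point exists! Game value = 6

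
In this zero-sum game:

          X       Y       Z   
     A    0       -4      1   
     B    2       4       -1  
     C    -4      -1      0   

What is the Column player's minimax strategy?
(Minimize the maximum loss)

Column should play Z, value = 1

Work:
Column player minimizes Row's maximum payoff:
Column X: max payoff to Row = 2
Column Y: max payoff to Row = 4
Column Z: max payoff to Row = 1
Minimum is 1, achieved by column Z.
Minimax strategy: Z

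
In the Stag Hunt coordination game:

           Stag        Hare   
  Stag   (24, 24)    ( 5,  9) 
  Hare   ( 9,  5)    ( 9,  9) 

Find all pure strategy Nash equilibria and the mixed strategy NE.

Pure NE: (Stag, Stag) and (Hare, Hare); Mixed NE: p = 0.2105, q = 0.2105

Work:
Check pure NE:
(Stag, Stag): (24, 24) - no unilateral deviation beneficial
(Hare, Hare): (9, 9) - no unilateral deviation beneficial
Mixed NE: P1 plays Stag with p = 0.2105, P2 plays Stag with q = 0.2105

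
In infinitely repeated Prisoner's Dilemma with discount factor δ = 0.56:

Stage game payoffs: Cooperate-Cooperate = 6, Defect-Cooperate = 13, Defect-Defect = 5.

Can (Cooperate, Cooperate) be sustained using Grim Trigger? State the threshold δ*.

δ* = 0.875; since δ = 0.56 < 0.875, cooperation cannot be sustained

Work:
For Grim Trigger:
Cooperate forever: 6/(1-δ)
Defect then punished: 13 + 5·δ/(1-δ)
Need: 6/(1-δ) ≥ 13 + 5·δ/(1-δ)
Solving: δ ≥ (T-R)/(T-P) = (13-6)/(13-5) = 0.875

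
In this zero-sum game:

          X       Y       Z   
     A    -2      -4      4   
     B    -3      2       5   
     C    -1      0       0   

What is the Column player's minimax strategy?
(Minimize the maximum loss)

Column should play X, value = -1

Work:
Column player minimizes Row's maximum payoff:
Column X: max payoff to Row = -1
Column Y: max payoff to Row = 2
Column Z: max payoff to Row = 5
Minimum is -1, achieved by column X.
Minimax strategy: X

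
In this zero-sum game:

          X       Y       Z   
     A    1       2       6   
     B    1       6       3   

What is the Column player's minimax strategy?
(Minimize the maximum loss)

Column should play X, value = 1

Work:
Column player minimizes Row's maximum payoff:
Column X: max payoff to Row = 1
Column Y: max payoff to Row = 6
Column Z: max payoff to Row = 6
Minimum is 1, achieved by column X.
Minimax strategy: X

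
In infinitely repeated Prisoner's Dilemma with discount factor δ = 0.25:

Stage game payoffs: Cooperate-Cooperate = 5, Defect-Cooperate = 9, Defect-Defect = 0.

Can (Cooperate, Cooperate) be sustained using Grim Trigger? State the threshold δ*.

δ* = 0.4444; since δ = 0.25 < 0.4444, cooperation cannot be sustained

Work:
For Grim Trigger:
Cooperate forever: 5/(1-δ)
Defect then punished: 9 + 0·δ/(1-δ)
Need: 5/(1-δ) ≥ 9 + 0·δ/(1-δ)
Solving: δ ≥ (T-R)/(T-P) = (9-5)/(9-0) = 0.4444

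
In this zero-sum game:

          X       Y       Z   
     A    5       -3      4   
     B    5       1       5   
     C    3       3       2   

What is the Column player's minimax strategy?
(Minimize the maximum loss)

Column should play Y, value = 3

Work:
Column player minimizes Row's maximum payoff:
Column X: max payoff to Row = 5
Column Y: max payoff to Row = 3
Column Z: max payoff to Row = 5
Minimum is 3, achieved by column Y.
Minimax strategy: Y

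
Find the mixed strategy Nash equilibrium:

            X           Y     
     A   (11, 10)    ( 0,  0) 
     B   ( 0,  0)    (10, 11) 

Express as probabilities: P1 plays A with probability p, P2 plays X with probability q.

p = 0.5238, q = 0.4762

Work:
Find probabilities that make opponent indifferent:
P2 chooses q to make P1 indifferent between A and B
P1 chooses p to make P2 indifferent between X and Y
Mixed NE: P1 plays (A: 0.5238, B: 0.4762), P2 plays (X: 0.4762, Y: 0.5238)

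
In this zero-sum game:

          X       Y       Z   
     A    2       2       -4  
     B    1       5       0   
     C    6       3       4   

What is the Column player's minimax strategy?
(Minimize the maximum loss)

Column should play Z, value = 4

Work:
Column player minimizes Row's maximum payoff:
Column X: max payoff to Row = 6
Column Y: max payoff to Row = 5
Column Z: max payoff to Row = 4
Minimum is 4, achieved by column Z.
Minimax strategy: Z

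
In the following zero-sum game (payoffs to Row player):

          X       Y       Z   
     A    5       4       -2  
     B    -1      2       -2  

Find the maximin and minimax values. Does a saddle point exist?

Maximin = -2, Minimax = -2, Saddle: True

Work:
Row minimums: [-2, -2] → maximin = -2
Column maximums: [5, 4, -2] → minimax = -2
Saddle point exists! Game value = -2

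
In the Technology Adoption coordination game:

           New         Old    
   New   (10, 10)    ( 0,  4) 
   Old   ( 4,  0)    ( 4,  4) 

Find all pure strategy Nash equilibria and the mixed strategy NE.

Pure NE: (New, New) and (Old, Old); Mixed NE: p = 0.4, q = 0.4

Work:
Check pure NE:
(New, New): (10, 10) - no unilateral deviation beneficial
(Old, Old): (4, 4) - no unilateral deviation beneficial
Mixed NE: P1 plays New with p = 0.4, P2 plays New with q = 0.4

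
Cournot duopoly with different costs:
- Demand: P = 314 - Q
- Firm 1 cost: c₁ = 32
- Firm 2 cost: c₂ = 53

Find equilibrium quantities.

q₁* = 101.0, q₂* = 80.0

Work:
Reaction: q₁ = (314 - 32 - q₂)/2
Reaction: q₂ = (314 - 53 - q₁)/2
Solve simultaneously:
q₁* = (314 - 2×32 + 53)/3 = 101.0
q₂* = (314 - 2×53 + 32)/3 = 80.0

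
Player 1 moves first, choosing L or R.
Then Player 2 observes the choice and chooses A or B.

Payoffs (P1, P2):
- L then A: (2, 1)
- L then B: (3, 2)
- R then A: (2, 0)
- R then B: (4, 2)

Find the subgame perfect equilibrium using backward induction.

P1 plays R, P2 plays B after L and B after R; Payoff (4, 2)

Work:
Backward induction:
After L: P2 chooses B → P1 gets 3
After R: P2 chooses B → P1 gets 4
P1 chooses R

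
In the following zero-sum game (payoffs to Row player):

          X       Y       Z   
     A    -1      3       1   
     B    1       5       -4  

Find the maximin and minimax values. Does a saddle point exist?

Maximin = -1, Minimax = 1, Saddle: False

Work:
Row minimums: [-1, -4] → maximin = -1
Column maximums: [1, 5, 1] → minimax = 1
No saddle point (maximin ≠ minimax). Mixed strategy needed.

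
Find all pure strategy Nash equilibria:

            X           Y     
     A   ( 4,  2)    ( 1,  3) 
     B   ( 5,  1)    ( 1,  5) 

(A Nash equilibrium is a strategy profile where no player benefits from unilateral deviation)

Nash equilibrium: (A, Y), (B, Y)

Work:
Best responses:
  P1 vs X: payoffs [4, 5] → best response B (payoff 5)
  P1 vs Y: payoffs [1, 1] → best response A/B (payoff 1)
  P2 vs A: payoffs [2, 3] → best response Y (payoff 3)
  P2 vs B: payoffs [1, 5] → best response Y (payoff 5)
Mutual best responses: (A,Y), (B,Y) → Nash equilibria.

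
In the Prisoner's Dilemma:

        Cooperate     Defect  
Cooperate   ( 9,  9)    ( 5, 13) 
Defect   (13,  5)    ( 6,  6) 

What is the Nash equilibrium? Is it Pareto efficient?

(Defect, Defect) is NE; not Pareto efficient

Work:
Defect dominates Cooperate for both players:
If P2 cooperates: Defect (13) > Cooperate (9)
If P2 defects: Defect (6) > Cooperate (5)
NE: (Defect, Defect) with payoff (6, 6)
But (Cooperate, Cooperate) = (9, 9) Pareto dominates (6, 6)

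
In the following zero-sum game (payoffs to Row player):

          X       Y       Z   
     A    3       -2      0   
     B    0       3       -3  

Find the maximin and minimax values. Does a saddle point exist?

Maximin = -2, Minimax = 0, Saddle: False

Work:
Row minimums: [-2, -3] → maximin = -2
Column maximums: [3, 3, 0] → minimax = 0
No saddle point (maximin ≠ minimax). Mixed strategy needed.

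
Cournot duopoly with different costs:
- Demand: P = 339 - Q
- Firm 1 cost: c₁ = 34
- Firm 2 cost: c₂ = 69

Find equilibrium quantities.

q₁* = 113.33, q₂* = 78.33

Work:
Reaction: q₁ = (339 - 34 - q₂)/2
Reaction: q₂ = (339 - 69 - q₁)/2
Solve simultaneously:
q₁* = (339 - 2×34 + 69)/3 = 113.33
q₂* = (339 - 2×69 + 34)/3 = 78.33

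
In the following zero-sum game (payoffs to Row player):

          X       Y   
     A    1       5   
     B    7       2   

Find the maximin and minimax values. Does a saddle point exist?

Maximin = 2, Minimax = 5, Saddle: False

Work:
Row minimums: [1, 2] → maximin = 2
Column maximums: [7, 5] → minimax = 5
No saddle point (maximin ≠ minimax). Mixed strategy needed.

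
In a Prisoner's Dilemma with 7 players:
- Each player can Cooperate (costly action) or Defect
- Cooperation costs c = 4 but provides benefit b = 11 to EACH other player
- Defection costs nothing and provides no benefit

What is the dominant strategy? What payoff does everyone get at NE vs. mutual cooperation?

Dominant: Defect; NE payoff = 0; Coop payoff = 62

Work:
Defect dominates (saves cost c = 4, benefit to others is external)
NE: All defect → everyone gets 0
If all cooperate: each receives (6)×11 - 4 = 62
Social dilemma: 62 > 0 but NE gives 0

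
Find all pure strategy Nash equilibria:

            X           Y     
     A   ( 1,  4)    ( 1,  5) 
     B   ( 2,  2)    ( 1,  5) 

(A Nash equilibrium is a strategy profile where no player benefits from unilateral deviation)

Nash equilibrium: (A, Y), (B, Y)

Work:
Best responses:
  P1 vs X: payoffs [1, 2] → best response B (payoff 2)
  P1 vs Y: payoffs [1, 1] → best response A/B (payoff 1)
  P2 vs A: payoffs [4, 5] → best response Y (payoff 5)
  P2 vs B: payoffs [2, 5] → best response Y (payoff 5)
Mutual best responses: (A,Y), (B,Y) → Nash equilibria.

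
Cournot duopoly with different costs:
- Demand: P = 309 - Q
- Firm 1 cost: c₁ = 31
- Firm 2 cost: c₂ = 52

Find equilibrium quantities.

q₁* = 99.67, q₂* = 78.67

Work:
Reaction: q₁ = (309 - 31 - q₂)/2
Reaction: q₂ = (309 - 52 - q₁)/2
Solve simultaneously:
q₁* = (309 - 2×31 + 52)/3 = 99.67
q₂* = (309 - 2×52 + 31)/3 = 78.67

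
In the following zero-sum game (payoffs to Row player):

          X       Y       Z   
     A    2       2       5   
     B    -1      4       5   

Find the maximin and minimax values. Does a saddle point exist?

Maximin = 2, Minimax = 2, Saddle: True

Work:
Row minimums: [2, -1] → maximin = 2
Column maximums: [2, 4, 5] → minimax = 2
Saddle point exists! Game value = 2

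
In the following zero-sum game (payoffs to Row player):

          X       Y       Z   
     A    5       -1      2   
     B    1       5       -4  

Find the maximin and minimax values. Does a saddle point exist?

Maximin = -1, Minimax = 2, Saddle: False

Work:
Row minimums: [-1, -4] → maximin = -1
Column maximums: [5, 5, 2] → minimax = 2
No saddle point (maximin ≠ minimax). Mixed strategy needed.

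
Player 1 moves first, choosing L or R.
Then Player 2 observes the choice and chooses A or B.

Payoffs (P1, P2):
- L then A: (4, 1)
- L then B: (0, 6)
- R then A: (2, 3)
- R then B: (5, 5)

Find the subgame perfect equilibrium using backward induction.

P1 plays R, P2 plays B after L and B after R; Payoff (5, 5)

Work:
Backward induction:
After L: P2 chooses B → P1 gets 0
After R: P2 chooses B → P1 gets 5
P1 chooses R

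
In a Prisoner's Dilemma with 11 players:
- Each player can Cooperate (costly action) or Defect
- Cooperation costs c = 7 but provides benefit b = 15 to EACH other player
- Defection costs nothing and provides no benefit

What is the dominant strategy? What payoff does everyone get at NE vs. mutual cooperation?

Dominant: Defect; NE payoff = 0; Coop payoff = 143

Work:
Defect dominates (saves cost c = 7, benefit to others is external)
NE: All defect → everyone gets 0
If all cooperate: each receives (10)×15 - 7 = 143
Social dilemma: 143 > 0 but NE gives 0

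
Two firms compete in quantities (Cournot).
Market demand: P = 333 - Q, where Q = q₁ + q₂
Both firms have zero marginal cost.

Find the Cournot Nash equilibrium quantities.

q₁* = q₂* = 111.0; P* = 111.0

Work:
Profit: π_i = P·q_i = (a - q_i - q_j)·q_i
FOC: ∂π_i/∂q_i = a - 2q_i - q_j = 0
Reaction function: q_i = (333 - q_j)/2
Symmetry: q* = 333/3 = 111.0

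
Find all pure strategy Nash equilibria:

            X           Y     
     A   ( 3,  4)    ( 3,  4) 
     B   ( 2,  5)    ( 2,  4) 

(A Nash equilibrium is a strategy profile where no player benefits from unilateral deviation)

Nash equilibrium: (A, X), (A, Y)

Work:
Best responses:
  P1 vs X: payoffs [3, 2] → best response A (payoff 3)
  P1 vs Y: payoffs [3, 2] → best response A (payoff 3)
  P2 vs A: payoffs [4, 4] → best response X/Y (payoff 4)
  P2 vs B: payoffs [5, 4] → best response X (payoff 5)
Mutual best responses: (A,X), (A,Y) → Nash equilibria.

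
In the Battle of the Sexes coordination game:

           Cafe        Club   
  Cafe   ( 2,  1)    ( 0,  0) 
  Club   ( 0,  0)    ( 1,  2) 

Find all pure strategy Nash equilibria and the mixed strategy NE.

Pure NE: (Cafe, Cafe) and (Club, Club); Mixed NE: p = 0.6667, q = 0.3333

Work:
Check pure NE:
(Cafe, Cafe): (2, 1) - no unilateral deviation beneficial
(Club, Club): (1, 2) - no unilateral deviation beneficial
Mixed NE: P1 plays Cafe with p = 0.6667, P2 plays Cafe with q = 0.3333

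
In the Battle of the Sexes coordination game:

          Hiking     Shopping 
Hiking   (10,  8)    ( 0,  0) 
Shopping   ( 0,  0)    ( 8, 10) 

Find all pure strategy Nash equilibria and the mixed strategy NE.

Pure NE: (Hiking, Hiking) and (Shopping, Shopping); Mixed NE: p = 0.5556, q = 0.4444

Work:
Check pure NE:
(Hiking, Hiking): (10, 8) - no unilateral deviation beneficial
(Shopping, Shopping): (8, 10) - no unilateral deviation beneficial
Mixed NE: P1 plays Hiking with p = 0.5556, P2 plays Hiking with q = 0.4444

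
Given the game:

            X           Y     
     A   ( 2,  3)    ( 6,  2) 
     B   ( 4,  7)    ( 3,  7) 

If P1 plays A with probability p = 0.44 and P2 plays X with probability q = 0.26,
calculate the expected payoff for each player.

E[P1] = 4.008, E[P2] = 4.9144

Work:
E[P1] = p·q·π₁(A,X) + p·(1-q)·π₁(A,Y) + (1-p)·q·π₁(B,X) + (1-p)·(1-q)·π₁(B,Y)
= 0.44·0.26·2 + 0.44·0.74·6 + 0.56·0.26·4 + 0.56·0.74·3
= 4.008

E[P2] = 4.9144 (similar calculation)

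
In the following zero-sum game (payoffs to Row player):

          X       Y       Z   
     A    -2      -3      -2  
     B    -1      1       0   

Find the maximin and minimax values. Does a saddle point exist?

Maximin = -1, Minimax = -1, Saddle: True

Work:
Row minimums: [-3, -1] → maximin = -1
Column maximums: [-1, 1, 0] → minimax = -1
Saddle point exists! Game value = -1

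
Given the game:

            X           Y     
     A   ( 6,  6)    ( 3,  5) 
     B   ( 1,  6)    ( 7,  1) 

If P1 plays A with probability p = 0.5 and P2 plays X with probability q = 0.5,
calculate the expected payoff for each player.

E[P1] = 4.25, E[P2] = 4.5

Work:
E[P1] = p·q·π₁(A,X) + p·(1-q)·π₁(A,Y) + (1-p)·q·π₁(B,X) + (1-p)·(1-q)·π₁(B,Y)
= 0.5·0.5·6 + 0.5·0.5·3 + 0.5·0.5·1 + 0.5·0.5·7
= 4.25

E[P2] = 4.5 (similar calculation)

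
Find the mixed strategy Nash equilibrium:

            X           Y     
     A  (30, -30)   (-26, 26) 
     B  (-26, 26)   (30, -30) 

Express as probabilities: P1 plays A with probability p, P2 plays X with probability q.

p = 0.5, q = 0.5

Work:
Find probabilities that make opponent indifferent:
P2 chooses q to make P1 indifferent between A and B
P1 chooses p to make P2 indifferent between X and Y
Mixed NE: P1 plays (A: 0.5, B: 0.5), P2 plays (X: 0.5, Y: 0.5)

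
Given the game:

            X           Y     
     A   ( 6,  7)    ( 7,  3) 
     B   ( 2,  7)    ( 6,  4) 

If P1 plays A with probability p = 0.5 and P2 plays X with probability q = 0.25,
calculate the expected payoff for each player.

E[P1] = 5.875, E[P2] = 4.375

Work:
E[P1] = p·q·π₁(A,X) + p·(1-q)·π₁(A,Y) + (1-p)·q·π₁(B,X) + (1-p)·(1-q)·π₁(B,Y)
= 0.5·0.25·6 + 0.5·0.75·7 + 0.5·0.25·2 + 0.5·0.75·6
= 5.875

E[P2] = 4.375 (similar calculation)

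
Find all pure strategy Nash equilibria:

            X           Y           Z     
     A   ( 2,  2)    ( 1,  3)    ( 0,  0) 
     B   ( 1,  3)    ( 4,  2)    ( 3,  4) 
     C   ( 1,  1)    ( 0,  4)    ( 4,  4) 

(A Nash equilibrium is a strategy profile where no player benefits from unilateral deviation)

Nash equilibrium: (C, Z)

Work:
Best responses:
  P1 vs X: payoffs [2, 1, 1] → best response A (payoff 2)
  P1 vs Y: payoffs [1, 4, 0] → best response B (payoff 4)
  P1 vs Z: payoffs [0, 3, 4] → best response C (payoff 4)
  P2 vs A: payoffs [2, 3, 0] → best response Y (payoff 3)
  P2 vs B: payoffs [3, 2, 4] → best response Z (payoff 4)
  P2 vs C: payoffs [1, 4, 4] → best response Y/Z (payoff 4)
Mutual best responses: (C,Z) → Nash equilibria.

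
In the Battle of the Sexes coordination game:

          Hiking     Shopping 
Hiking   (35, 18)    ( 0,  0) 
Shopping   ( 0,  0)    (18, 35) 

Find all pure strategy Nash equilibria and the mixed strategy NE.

Pure NE: (Hiking, Hiking) and (Shopping, Shopping); Mixed NE: p = 0.6604, q = 0.3396

Work:
Check pure NE:
(Hiking, Hiking): (35, 18) - no unilateral deviation beneficial
(Shopping, Shopping): (18, 35) - no unilateral deviation beneficial
Mixed NE: P1 plays Hiking with p = 0.6604, P2 plays Hiking with q = 0.3396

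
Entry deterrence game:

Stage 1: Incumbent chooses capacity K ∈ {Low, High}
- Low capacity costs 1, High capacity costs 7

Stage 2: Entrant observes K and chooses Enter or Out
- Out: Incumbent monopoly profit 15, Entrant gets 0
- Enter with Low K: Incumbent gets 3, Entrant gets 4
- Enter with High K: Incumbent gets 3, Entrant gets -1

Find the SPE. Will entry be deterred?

SPE: (High, Enter|Low, Out|High); Entry deterred. Incumbent net profit = 8

Work:
After Low K: Entrant enters (4 > 0)
After High K: Entrant stays out (-1 < 0)
Incumbent: Low → 3−1=2, High → 15−7=8
Incumbent chooses High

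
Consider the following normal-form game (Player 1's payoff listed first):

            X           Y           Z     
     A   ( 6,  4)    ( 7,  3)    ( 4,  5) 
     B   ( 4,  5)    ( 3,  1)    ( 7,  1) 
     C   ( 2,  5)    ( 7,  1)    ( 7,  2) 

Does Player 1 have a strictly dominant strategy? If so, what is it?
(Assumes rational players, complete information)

No strictly dominant strategy exists for Player 1

Work:
A strategy strictly dominates another if it gives a strictly higher payoff against every opponent action. Compare each pair of P1's strategies column-by-column:
  A vs B: [6 vs 4, 7 vs 3, 4 vs 7] → A does not strictly dominate B (column Z: 4 ≤ 7)
  A vs C: [6 vs 2, 7 vs 7, 4 vs 7] → A does not strictly dominate C (column Y: 7 ≤ 7)
  B vs A: [4 vs 6, 3 vs 7, 7 vs 4] → B does not strictly dominate A (column X: 4 ≤ 6)
  B vs C: [4 vs 2, 3 vs 7, 7 vs 7] → B does not strictly dominate C (column Y: 3 ≤ 7)
  C vs A: [2 vs 6, 7 vs 7, 7 vs 4] → C does not strictly dominate A (column X: 2 ≤ 6)
  C vs B: [2 vs 4, 7 vs 3, 7 vs 7] → C does not strictly dominate B (column X: 2 ≤ 4)
No single strategy strictly dominates all others → no strictly dominant strategy.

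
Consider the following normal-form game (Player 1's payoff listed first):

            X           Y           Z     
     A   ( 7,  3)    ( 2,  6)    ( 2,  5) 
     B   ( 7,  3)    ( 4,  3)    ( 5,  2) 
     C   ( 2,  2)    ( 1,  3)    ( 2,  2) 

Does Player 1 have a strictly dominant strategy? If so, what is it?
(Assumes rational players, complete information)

No strictly dominant strategy exists for Player 1

Work:
A strategy strictly dominates another if it gives a strictly higher payoff against every opponent action. Compare each pair of P1's strategies column-by-column:
  A vs B: [7 vs 7, 2 vs 4, 2 vs 5] → A does not strictly dominate B (column X: 7 ≤ 7)
  A vs C: [7 vs 2, 2 vs 1, 2 vs 2] → A does not strictly dominate C (column Z: 2 ≤ 2)
  B vs A: [7 vs 7, 4 vs 2, 5 vs 2] → B does not strictly dominate A (column X: 7 ≤ 7)
  B vs C: [7 vs 2, 4 vs 1, 5 vs 2] → B strictly dominates C
  C vs A: [2 vs 7, 1 vs 2, 2 vs 2] → C does not strictly dominate A (column X: 2 ≤ 7)
  C vs B: [2 vs 7, 1 vs 4, 2 vs 5] → C does not strictly dominate B (column X: 2 ≤ 7)
No single strategy strictly dominates all others → no strictly dominant strategy.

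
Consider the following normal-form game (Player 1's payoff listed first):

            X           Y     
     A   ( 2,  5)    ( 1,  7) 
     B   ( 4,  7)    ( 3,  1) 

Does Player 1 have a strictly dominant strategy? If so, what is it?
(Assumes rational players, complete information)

Yes, Player 1's strictly dominant strategy is B

Work:
A strategy strictly dominates another if it gives a strictly higher payoff against every opponent action. Compare each pair of P1's strategies column-by-column:
  A vs B: [2 vs 4, 1 vs 3] → A does not strictly dominate B (column X: 2 ≤ 4)
  B vs A: [4 vs 2, 3 vs 1] → B strictly dominates A
B strictly dominates every other strategy → strictly dominant.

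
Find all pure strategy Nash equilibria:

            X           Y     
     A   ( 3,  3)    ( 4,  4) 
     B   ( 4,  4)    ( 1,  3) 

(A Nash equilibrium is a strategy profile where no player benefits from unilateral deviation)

Nash equilibrium: (A, Y), (B, X)

Work:
Best responses:
  P1 vs X: payoffs [3, 4] → best response B (payoff 4)
  P1 vs Y: payoffs [4, 1] → best response A (payoff 4)
  P2 vs A: payoffs [3, 4] → best response Y (payoff 4)
  P2 vs B: payoffs [4, 3] → best response X (payoff 4)
Mutual best responses: (A,Y), (B,X) → Nash equilibria.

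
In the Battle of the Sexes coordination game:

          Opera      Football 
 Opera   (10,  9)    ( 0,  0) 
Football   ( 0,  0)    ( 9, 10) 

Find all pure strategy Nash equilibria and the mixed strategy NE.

Pure NE: (Opera, Opera) and (Football, Football); Mixed NE: p = 0.5263, q = 0.4737

Work:
Check pure NE:
(Opera, Opera): (10, 9) - no unilateral deviation beneficial
(Football, Football): (9, 10) - no unilateral deviation beneficial
Mixed NE: P1 plays Opera with p = 0.5263, P2 plays Opera with q = 0.4737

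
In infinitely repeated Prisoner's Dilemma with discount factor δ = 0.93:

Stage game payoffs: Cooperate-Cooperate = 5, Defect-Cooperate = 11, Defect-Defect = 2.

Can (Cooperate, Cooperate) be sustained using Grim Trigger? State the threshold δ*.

δ* = 0.6667; since δ = 0.93 ≥ 0.6667, cooperation can be sustained

Work:
For Grim Trigger:
Cooperate forever: 5/(1-δ)
Defect then punished: 11 + 2·δ/(1-δ)
Need: 5/(1-δ) ≥ 11 + 2·δ/(1-δ)
Solving: δ ≥ (T-R)/(T-P) = (11-5)/(11-2) = 0.6667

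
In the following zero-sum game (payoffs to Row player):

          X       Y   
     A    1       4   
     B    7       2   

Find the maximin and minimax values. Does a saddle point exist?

Maximin = 2, Minimax = 4, Saddle: False

Work:
Row minimums: [1, 2] → maximin = 2
Column maximums: [7, 4] → minimax = 4
No saddle point (maximin ≠ minimax). Mixed strategy needed.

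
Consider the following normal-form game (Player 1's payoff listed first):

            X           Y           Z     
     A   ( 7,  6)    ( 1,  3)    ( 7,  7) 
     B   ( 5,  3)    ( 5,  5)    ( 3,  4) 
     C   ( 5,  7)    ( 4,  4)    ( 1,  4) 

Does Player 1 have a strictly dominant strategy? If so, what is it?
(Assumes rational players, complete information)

No strictly dominant strategy exists for Player 1

Work:
A strategy strictly dominates another if it gives a strictly higher payoff against every opponent action. Compare each pair of P1's strategies column-by-column:
  A vs B: [7 vs 5, 1 vs 5, 7 vs 3] → A does not strictly dominate B (column Y: 1 ≤ 5)
  A vs C: [7 vs 5, 1 vs 4, 7 vs 1] → A does not strictly dominate C (column Y: 1 ≤ 4)
  B vs A: [5 vs 7, 5 vs 1, 3 vs 7] → B does not strictly dominate A (column X: 5 ≤ 7)
  B vs C: [5 vs 5, 5 vs 4, 3 vs 1] → B does not strictly dominate C (column X: 5 ≤ 5)
  C vs A: [5 vs 7, 4 vs 1, 1 vs 7] → C does not strictly dominate A (column X: 5 ≤ 7)
  C vs B: [5 vs 5, 4 vs 5, 1 vs 3] → C does not strictly dominate B (column X: 5 ≤ 5)
No single strategy strictly dominates all others → no strictly dominant strategy.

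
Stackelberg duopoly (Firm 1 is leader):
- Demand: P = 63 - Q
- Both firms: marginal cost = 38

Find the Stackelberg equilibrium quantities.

q₁* (leader) = 12.5, q₂* (follower) = 6.25

Work:
Follower's reaction: q₂ = (a - c - q₁)/2
Leader substitutes: π₁ = q₁·(a - q₁ - (a-c-q₁)/2 - c)
FOC: q₁* = (63 - 38)/2 = 12.50
Then: q₂* = (63 - 38 - 12.5)/2 = 6.25
Leader has first-mover advantage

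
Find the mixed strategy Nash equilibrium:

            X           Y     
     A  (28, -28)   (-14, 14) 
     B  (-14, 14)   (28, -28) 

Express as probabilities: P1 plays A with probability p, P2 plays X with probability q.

p = 0.5, q = 0.5

Work:
Find probabilities that make opponent indifferent:
P2 chooses q to make P1 indifferent between A and B
P1 chooses p to make P2 indifferent between X and Y
Mixed NE: P1 plays (A: 0.5, B: 0.5), P2 plays (X: 0.5, Y: 0.5)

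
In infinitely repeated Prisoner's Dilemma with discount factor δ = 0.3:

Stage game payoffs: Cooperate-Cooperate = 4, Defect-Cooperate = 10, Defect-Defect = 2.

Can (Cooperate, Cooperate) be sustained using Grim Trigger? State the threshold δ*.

δ* = 0.75; since δ = 0.3 < 0.75, cooperation cannot be sustained

Work:
For Grim Trigger:
Cooperate forever: 4/(1-δ)
Defect then punished: 10 + 2·δ/(1-δ)
Need: 4/(1-δ) ≥ 10 + 2·δ/(1-δ)
Solving: δ ≥ (T-R)/(T-P) = (10-4)/(10-2) = 0.75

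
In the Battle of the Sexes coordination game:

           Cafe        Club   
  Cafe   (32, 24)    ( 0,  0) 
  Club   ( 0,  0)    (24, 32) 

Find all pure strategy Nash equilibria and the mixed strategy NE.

Pure NE: (Cafe, Cafe) and (Club, Club); Mixed NE: p = 0.5714, q = 0.4286

Work:
Check pure NE:
(Cafe, Cafe): (32, 24) - no unilateral deviation beneficial
(Club, Club): (24, 32) - no unilateral deviation beneficial
Mixed NE: P1 plays Cafe with p = 0.5714, P2 plays Cafe with q = 0.4286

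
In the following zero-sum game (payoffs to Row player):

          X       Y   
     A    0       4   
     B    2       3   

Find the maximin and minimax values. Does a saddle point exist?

Maximin = 2, Minimax = 2, Saddle: True

Work:
Row minimums: [0, 2] → maximin = 2
Column maximums: [2, 4] → minimax = 2
Saddle point exists! Game value = 2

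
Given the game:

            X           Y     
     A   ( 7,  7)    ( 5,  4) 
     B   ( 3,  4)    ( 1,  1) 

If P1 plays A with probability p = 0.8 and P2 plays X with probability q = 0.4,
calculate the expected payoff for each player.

E[P1] = 5.0, E[P2] = 4.6

Work:
E[P1] = p·q·π₁(A,X) + p·(1-q)·π₁(A,Y) + (1-p)·q·π₁(B,X) + (1-p)·(1-q)·π₁(B,Y)
= 0.8·0.4·7 + 0.8·0.6·5 + 0.2·0.4·3 + 0.2·0.6·1
= 5.0

E[P2] = 4.6 (similar calculation)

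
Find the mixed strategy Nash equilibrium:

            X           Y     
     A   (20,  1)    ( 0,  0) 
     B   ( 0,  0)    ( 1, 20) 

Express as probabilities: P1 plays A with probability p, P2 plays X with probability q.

p = 0.9524, q = 0.0476

Work:
Find probabilities that make opponent indifferent:
P2 chooses q to make P1 indifferent between A and B
P1 chooses p to make P2 indifferent between X and Y
Mixed NE: P1 plays (A: 0.9524, B: 0.0476), P2 plays (X: 0.0476, Y: 0.9524)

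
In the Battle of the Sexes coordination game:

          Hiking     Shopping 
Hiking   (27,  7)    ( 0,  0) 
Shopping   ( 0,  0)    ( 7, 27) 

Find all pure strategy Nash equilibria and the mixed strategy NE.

Pure NE: (Hiking, Hiking) and (Shopping, Shopping); Mixed NE: p = 0.7941, q = 0.2059

Work:
Check pure NE:
(Hiking, Hiking): (27, 7) - no unilateral deviation beneficial
(Shopping, Shopping): (7, 27) - no unilateral deviation beneficial
Mixed NE: P1 plays Hiking with p = 0.7941, P2 plays Hiking with q = 0.2059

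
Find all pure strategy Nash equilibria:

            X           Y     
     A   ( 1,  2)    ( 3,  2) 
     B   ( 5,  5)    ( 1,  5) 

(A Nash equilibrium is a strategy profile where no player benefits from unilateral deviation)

Nash equilibrium: (A, Y), (B, X)

Work:
Best responses:
  P1 vs X: payoffs [1, 5] → best response B (payoff 5)
  P1 vs Y: payoffs [3, 1] → best response A (payoff 3)
  P2 vs A: payoffs [2, 2] → best response X/Y (payoff 2)
  P2 vs B: payoffs [5, 5] → best response X/Y (payoff 5)
Mutual best responses: (A,Y), (B,X) → Nash equilibria.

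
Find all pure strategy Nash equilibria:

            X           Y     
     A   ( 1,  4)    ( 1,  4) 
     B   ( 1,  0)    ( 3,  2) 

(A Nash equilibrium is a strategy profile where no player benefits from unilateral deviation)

Nash equilibrium: (A, X), (B, Y)

Work:
Best responses:
  P1 vs X: payoffs [1, 1] → best response A/B (payoff 1)
  P1 vs Y: payoffs [1, 3] → best response B (payoff 3)
  P2 vs A: payoffs [4, 4] → best response X/Y (payoff 4)
  P2 vs B: payoffs [0, 2] → best response Y (payoff 2)
Mutual best responses: (A,X), (B,Y) → Nash equilibria.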